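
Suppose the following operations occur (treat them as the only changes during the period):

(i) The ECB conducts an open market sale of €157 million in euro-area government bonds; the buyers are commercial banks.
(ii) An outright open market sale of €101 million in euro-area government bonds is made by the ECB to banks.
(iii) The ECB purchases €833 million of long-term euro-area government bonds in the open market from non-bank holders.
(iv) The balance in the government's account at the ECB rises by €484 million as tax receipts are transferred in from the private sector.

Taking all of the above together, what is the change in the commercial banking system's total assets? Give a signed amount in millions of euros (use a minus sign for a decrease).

+€349 million

ECB balance sheet:
  Assets:      Securities +€575M
  Liabilities: Bank reserves +€91M, Government deposits +€484M
Commercial banking system:
  Assets:      Reserves at CB +€91M, Securities +€258M
  Liabilities: Checkable deposits +€349M
Change in total bank assets = +€349 million.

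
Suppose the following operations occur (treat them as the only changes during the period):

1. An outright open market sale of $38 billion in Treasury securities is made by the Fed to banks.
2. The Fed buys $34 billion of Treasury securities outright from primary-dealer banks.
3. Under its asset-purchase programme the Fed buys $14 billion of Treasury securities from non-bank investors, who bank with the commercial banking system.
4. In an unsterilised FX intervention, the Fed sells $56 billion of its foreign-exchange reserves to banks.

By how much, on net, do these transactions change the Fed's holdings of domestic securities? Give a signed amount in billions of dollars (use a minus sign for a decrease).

Fed balance sheet:
  Assets:      Securities +$10B, Foreign assets −$56B
  Liabilities: Bank reserves −$46B
So the change in the Fed's holdings of domestic securities is +$10 billion.

+$10 billion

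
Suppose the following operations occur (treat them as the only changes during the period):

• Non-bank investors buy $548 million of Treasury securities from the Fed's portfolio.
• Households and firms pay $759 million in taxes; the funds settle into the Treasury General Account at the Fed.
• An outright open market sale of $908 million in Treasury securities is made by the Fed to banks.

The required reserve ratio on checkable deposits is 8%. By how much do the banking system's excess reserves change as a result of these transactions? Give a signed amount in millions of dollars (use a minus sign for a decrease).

-$2110.44 million

Asset sale (to non-banks) $548 million: reserves −$548M, deposits −$548M.
Government account inflow $759 million: reserves −$759M, deposits −$759M.
OMO sale (to banks) $908 million: reserves −$908M, deposits 0.
Totals: Δreserves = −$2215M, Δdeposits = −$1307M.
Δrequired reserves = 8% × −$1307M = −$104.56M.
Δexcess reserves = Δreserves − Δrequired = −$2215M − (−$104.56M) = -$2110.44 million.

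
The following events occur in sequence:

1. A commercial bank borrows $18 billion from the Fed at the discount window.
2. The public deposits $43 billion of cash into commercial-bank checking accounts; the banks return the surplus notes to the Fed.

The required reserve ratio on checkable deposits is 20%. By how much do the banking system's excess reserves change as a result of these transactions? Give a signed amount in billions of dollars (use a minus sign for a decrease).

Discount-window loan $18 billion: reserves +$18B, deposits 0.
Currency deposit $43 billion: reserves +$43B, deposits +$43B.
Totals: Δreserves = +$61B, Δdeposits = +$43B.
Δrequired reserves = 20% × +$43B = +$8.6B.
Δexcess reserves = Δreserves − Δrequired = +$61B − (+$8.6B) = +$52.4 billion.

+$52.4 billion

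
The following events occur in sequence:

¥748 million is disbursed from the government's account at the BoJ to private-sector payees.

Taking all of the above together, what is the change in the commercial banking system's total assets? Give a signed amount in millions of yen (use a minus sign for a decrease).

Government spending ¥748 million: bank balance sheets expand → +¥748M.

+¥748 million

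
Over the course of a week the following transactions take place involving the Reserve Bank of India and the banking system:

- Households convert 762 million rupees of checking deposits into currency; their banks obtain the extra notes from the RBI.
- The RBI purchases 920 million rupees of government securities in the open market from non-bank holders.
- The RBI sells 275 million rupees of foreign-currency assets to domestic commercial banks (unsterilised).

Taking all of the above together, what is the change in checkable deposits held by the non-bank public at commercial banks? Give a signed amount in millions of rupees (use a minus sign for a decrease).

Currency withdrawal 762 million rupees: non-bank counterparties' bank balances fall → −762M.
Asset purchase (from non-banks) 920 million rupees: non-bank counterparties' bank balances rise → +920M.
FX sale 275 million rupees: the counterparty is a bank, so public deposits are unchanged → 0.
Net: −762 + 920 + 0 = +158 million.

+158 million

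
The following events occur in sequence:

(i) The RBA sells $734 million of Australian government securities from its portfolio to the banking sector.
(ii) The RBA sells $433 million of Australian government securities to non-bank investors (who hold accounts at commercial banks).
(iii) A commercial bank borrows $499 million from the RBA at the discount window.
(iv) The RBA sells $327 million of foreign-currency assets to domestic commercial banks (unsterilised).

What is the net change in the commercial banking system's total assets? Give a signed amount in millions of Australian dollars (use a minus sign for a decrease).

OMO sale (to banks) $734 million: just an asset swap on bank balance sheets → 0.
Asset sale (to non-banks) $433 million: bank balance sheets shrink → −$433M.
Discount-window loan $499 million: bank balance sheets expand → +$499M.
FX sale $327 million: just an asset swap on bank balance sheets → 0.
Net: 0 − 433 + 499 + 0 = +$66 million.

+$66 million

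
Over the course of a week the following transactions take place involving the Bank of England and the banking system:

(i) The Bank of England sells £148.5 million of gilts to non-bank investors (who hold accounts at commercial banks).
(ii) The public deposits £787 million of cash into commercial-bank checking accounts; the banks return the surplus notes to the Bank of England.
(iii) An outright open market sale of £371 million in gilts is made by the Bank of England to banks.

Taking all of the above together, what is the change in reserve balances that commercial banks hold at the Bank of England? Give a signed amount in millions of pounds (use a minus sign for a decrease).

+£267.5 million

Asset sale (to non-banks) £148.5 million: the non-bank buyers' banks settle from reserves → −£148.5M.
Currency deposit £787 million: returned notes are swapped for reserve credit → +£787M.
OMO sale (to banks) £371 million: the buying banks pay out of their reserve balances → −£371M.
Net: −148.5 + 787 − 371 = +£267.5 million.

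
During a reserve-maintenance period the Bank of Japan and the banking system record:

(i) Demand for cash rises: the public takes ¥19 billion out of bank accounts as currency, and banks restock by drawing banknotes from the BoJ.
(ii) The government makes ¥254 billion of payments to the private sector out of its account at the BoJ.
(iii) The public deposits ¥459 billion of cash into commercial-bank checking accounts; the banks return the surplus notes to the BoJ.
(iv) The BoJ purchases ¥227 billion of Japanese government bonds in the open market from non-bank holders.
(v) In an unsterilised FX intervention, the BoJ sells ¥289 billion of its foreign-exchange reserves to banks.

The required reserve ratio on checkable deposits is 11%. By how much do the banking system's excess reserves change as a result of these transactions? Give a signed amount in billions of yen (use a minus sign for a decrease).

+¥530.69 billion

Currency withdrawal ¥19 billion: reserves −¥19B, deposits −¥19B.
Government spending ¥254 billion: reserves +¥254B, deposits +¥254B.
Currency deposit ¥459 billion: reserves +¥459B, deposits +¥459B.
Asset purchase (from non-banks) ¥227 billion: reserves +¥227B, deposits +¥227B.
FX sale ¥289 billion: reserves −¥289B, deposits 0.
Totals: Δreserves = +¥632B, Δdeposits = +¥921B.
Δrequired reserves = 11% × +¥921B = +¥101.31B.
Δexcess reserves = Δreserves − Δrequired = +¥632B − (+¥101.31B) = +¥530.69 billion.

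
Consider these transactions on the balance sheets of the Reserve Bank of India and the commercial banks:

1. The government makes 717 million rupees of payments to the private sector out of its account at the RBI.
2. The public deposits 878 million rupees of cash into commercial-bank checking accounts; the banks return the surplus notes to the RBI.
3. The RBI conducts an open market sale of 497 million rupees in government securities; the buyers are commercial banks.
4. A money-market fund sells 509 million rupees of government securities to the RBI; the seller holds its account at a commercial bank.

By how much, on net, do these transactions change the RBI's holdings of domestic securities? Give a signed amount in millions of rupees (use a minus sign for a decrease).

+12 million

RBI balance sheet:
  Assets:      Securities +12M
  Liabilities: Bank reserves +1607M, Currency in circulation −878M, Government deposits −717M
So the change in the RBI's holdings of domestic securities is +12 million.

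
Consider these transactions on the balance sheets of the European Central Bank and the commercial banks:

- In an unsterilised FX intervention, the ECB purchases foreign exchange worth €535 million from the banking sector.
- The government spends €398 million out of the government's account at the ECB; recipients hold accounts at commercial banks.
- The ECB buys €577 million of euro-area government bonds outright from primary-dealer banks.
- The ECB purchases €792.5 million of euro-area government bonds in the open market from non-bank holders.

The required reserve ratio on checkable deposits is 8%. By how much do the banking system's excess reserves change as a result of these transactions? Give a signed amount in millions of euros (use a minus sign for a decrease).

+€2207.26 million

FX purchase €535 million: reserves +€535M, deposits 0.
Government spending €398 million: reserves +€398M, deposits +€398M.
OMO purchase (from banks) €577 million: reserves +€577M, deposits 0.
Asset purchase (from non-banks) €792.5 million: reserves +€792.5M, deposits +€792.5M.
Totals: Δreserves = +€2302.5M, Δdeposits = +€1190.5M.
Δrequired reserves = 8% × +€1190.5M = +€95.24M.
Δexcess reserves = Δreserves − Δrequired = +€2302.5M − (+€95.24M) = +€2207.26 million.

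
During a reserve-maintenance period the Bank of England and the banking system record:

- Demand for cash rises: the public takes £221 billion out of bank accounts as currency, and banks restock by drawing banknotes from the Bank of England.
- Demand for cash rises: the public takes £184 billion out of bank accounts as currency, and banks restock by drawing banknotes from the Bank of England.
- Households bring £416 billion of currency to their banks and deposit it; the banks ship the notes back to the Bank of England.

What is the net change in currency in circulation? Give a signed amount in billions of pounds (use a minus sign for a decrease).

Currency withdrawal £221 billion: notes leave the central bank → +£221B.
Currency withdrawal £184 billion: notes leave the central bank → +£184B.
Currency deposit £416 billion: notes return to the central bank → −£416B.
Net: 221 + 184 − 416 = -£11 billion.

-£11 billion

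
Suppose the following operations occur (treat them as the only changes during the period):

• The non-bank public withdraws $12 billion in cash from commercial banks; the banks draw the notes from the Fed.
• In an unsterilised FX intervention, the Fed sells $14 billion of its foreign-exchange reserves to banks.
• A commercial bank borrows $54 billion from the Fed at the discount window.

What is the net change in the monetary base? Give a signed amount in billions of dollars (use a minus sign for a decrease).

+$40 billion

Fed balance sheet:
  Assets:      Loans to banks +$54B, Foreign assets −$14B
  Liabilities: Bank reserves +$28B, Currency in circulation +$12B
Commercial banking system:
  Assets:      Reserves at CB +$28B, Foreign assets +$14B
  Liabilities: Checkable deposits −$12B, Borrowings from CB +$54B
Monetary base = currency + reserves: +$12B + (+$28B) = +$40 billion.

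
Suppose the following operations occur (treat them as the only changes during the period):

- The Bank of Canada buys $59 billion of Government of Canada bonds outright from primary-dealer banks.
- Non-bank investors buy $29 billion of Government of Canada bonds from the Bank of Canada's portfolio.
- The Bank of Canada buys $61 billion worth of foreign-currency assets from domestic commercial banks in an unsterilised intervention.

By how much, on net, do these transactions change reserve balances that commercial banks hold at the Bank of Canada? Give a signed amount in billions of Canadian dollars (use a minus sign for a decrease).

OMO purchase (from banks) $59 billion: the Bank of Canada pays by crediting reserve accounts → +$59B.
Asset sale (to non-banks) $29 billion: the non-bank buyers' banks settle from reserves → −$29B.
FX purchase $61 billion: the Bank of Canada pays by crediting reserve accounts → +$61B.
Net: 59 − 29 + 61 = +$91 billion.

+$91 billion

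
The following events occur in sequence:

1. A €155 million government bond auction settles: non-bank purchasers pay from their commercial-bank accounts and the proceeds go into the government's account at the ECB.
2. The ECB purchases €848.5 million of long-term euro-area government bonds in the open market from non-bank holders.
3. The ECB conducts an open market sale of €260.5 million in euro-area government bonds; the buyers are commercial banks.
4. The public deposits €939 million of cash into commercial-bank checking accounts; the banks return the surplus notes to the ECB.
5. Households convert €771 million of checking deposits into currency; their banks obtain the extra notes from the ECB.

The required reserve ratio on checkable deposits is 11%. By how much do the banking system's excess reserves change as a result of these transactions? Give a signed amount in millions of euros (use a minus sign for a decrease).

+€506.235 million

Government account inflow €155 million: reserves −€155M, deposits −€155M.
Asset purchase (from non-banks) €848.5 million: reserves +€848.5M, deposits +€848.5M.
OMO sale (to banks) €260.5 million: reserves −€260.5M, deposits 0.
Currency deposit €939 million: reserves +€939M, deposits +€939M.
Currency withdrawal €771 million: reserves −€771M, deposits −€771M.
Totals: Δreserves = +€601M, Δdeposits = +€861.5M.
Δrequired reserves = 11% × +€861.5M = +€94.765M.
Δexcess reserves = Δreserves − Δrequired = +€601M − (+€94.765M) = +€506.235 million.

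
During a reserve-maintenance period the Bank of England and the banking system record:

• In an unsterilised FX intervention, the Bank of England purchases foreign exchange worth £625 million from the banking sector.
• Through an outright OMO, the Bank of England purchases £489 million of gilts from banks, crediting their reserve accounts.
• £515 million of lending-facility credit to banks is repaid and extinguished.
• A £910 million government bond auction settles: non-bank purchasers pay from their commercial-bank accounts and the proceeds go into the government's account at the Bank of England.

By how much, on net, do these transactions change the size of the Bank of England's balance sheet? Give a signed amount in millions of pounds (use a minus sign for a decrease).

FX purchase £625 million: a Bank of England asset is acquired → +£625M.
OMO purchase (from banks) £489 million: a Bank of England asset is acquired → +£489M.
Discount-window repayment £515 million: a Bank of England asset is shed → −£515M.
Government account inflow £910 million: only the composition of liabilities changes → 0.
Net: 625 + 489 − 515 + 0 = +£599 million.

+£599 million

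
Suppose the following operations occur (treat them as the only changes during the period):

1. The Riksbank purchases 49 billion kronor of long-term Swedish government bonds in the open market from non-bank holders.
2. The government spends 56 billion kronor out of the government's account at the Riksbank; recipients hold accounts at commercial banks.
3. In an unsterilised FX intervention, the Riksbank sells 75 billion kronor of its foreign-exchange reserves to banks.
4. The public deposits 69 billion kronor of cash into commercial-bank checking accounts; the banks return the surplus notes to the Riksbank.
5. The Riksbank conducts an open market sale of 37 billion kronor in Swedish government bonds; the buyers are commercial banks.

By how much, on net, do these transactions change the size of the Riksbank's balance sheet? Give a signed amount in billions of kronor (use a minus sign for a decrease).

-63 billion

Asset purchase (from non-banks) 49 billion kronor: a Riksbank asset is acquired → +49B.
Government spending 56 billion kronor: only the composition of liabilities changes → 0.
FX sale 75 billion kronor: a Riksbank asset is shed → −75B.
Currency deposit 69 billion kronor: only the composition of liabilities changes → 0.
OMO sale (to banks) 37 billion kronor: a Riksbank asset is shed → −37B.
Net: 49 + 0 − 75 + 0 − 37 = -63 billion.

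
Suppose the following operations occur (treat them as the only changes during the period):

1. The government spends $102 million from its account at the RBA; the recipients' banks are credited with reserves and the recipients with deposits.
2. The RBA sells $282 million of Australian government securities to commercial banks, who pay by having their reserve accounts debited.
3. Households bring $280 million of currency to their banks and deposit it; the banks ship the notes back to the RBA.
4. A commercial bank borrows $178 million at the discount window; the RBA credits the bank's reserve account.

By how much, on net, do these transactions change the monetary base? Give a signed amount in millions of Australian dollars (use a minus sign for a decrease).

RBA balance sheet:
  Assets:      Securities −$282M, Loans to banks +$178M
  Liabilities: Bank reserves +$278M, Currency in circulation −$280M, Government deposits −$102M
Monetary base = currency + reserves: −$280M + (+$278M) = -$2 million.

-$2 million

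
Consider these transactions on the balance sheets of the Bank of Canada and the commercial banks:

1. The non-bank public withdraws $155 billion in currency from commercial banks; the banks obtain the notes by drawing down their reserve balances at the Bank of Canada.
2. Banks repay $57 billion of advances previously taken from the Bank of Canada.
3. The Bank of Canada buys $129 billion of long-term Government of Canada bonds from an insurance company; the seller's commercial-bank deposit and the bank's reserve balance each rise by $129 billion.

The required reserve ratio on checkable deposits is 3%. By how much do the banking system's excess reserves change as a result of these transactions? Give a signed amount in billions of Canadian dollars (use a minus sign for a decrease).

Currency withdrawal $155 billion: reserves −$155B, deposits −$155B.
Discount-window repayment $57 billion: reserves −$57B, deposits 0.
Asset purchase (from non-banks) $129 billion: reserves +$129B, deposits +$129B.
Totals: Δreserves = −$83B, Δdeposits = −$26B.
Δrequired reserves = 3% × −$26B = −$0.78B.
Δexcess reserves = Δreserves − Δrequired = −$83B − (−$0.78B) = -$82.22 billion.

-$82.22 billion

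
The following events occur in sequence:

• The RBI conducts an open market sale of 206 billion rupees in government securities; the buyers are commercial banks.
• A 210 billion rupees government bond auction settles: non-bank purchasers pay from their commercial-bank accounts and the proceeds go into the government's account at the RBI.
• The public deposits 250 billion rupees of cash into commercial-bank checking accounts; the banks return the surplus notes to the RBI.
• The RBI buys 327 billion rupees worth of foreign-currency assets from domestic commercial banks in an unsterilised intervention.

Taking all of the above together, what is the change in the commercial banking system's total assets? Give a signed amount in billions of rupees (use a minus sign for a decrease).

+40 billion

OMO sale (to banks) 206 billion rupees: just an asset swap on bank balance sheets → 0.
Government account inflow 210 billion rupees: bank balance sheets shrink → −210B.
Currency deposit 250 billion rupees: bank balance sheets expand → +250B.
FX purchase 327 billion rupees: just an asset swap on bank balance sheets → 0.
Net: 0 − 210 + 250 + 0 = +40 billion.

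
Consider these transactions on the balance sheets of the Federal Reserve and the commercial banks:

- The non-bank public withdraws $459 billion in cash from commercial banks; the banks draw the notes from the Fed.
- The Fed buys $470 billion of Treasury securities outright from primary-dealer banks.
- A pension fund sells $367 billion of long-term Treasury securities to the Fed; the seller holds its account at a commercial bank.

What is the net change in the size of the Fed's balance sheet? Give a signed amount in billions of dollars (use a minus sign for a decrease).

+$837 billion

Currency withdrawal $459 billion: only the composition of liabilities changes → 0.
OMO purchase (from banks) $470 billion: a Fed asset is acquired → +$470B.
Asset purchase (from non-banks) $367 billion: a Fed asset is acquired → +$367B.
Net: 0 + 470 + 367 = +$837 billion.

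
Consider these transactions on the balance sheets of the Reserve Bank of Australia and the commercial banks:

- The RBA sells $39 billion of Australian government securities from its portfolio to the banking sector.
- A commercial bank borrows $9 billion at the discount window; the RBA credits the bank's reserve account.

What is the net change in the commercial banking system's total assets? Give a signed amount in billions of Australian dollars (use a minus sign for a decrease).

+$9 billion

OMO sale (to banks) $39 billion: just an asset swap on bank balance sheets → 0.
Discount-window loan $9 billion: bank balance sheets expand → +$9B.
Net: 0 + 9 = +$9 billion.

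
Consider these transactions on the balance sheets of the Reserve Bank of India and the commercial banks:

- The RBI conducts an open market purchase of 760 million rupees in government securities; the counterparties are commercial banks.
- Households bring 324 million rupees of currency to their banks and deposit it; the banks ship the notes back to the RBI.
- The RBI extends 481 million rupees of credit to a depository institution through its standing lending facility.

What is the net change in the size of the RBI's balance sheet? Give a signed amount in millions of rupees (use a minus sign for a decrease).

+1241 million

OMO purchase (from banks) 760 million rupees: an RBI asset is acquired → +760M.
Currency deposit 324 million rupees: only the composition of liabilities changes → 0.
Discount-window loan 481 million rupees: an RBI asset is acquired → +481M.
Net: 760 + 0 + 481 = +1241 million.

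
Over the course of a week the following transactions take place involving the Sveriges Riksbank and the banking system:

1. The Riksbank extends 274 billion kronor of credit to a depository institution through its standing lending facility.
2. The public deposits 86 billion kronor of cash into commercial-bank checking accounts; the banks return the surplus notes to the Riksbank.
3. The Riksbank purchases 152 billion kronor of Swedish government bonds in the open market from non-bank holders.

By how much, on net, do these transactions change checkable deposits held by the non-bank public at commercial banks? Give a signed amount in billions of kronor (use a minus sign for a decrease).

+238 billion

Riksbank balance sheet:
  Assets:      Securities +152B, Loans to banks +274B
  Liabilities: Bank reserves +512B, Currency in circulation −86B
Commercial banking system:
  Assets:      Reserves at CB +512B
  Liabilities: Checkable deposits +238B, Borrowings from CB +274B
So the change in checkable deposits held by the non-bank public at commercial banks is +238 billion.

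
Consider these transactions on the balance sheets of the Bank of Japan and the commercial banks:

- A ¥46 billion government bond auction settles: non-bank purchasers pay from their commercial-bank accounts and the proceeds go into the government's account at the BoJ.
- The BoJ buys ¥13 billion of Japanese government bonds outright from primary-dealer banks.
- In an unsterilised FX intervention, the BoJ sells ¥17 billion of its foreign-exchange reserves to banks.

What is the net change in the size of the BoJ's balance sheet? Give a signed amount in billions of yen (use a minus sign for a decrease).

-¥4 billion

Government account inflow ¥46 billion: only the composition of liabilities changes → 0.
OMO purchase (from banks) ¥13 billion: a BoJ asset is acquired → +¥13B.
FX sale ¥17 billion: a BoJ asset is shed → −¥17B.
Net: 0 + 13 − 17 = -¥4 billion.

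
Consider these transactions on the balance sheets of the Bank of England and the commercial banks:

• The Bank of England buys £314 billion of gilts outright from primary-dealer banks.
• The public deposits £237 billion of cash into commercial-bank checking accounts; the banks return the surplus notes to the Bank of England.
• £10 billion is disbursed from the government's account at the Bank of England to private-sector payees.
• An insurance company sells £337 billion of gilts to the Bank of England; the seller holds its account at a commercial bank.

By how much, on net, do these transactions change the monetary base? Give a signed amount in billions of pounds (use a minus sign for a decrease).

OMO purchase (from banks) £314 billion: Bank of England balance sheet expands → +£314B.
Currency deposit £237 billion: just a shift between currency and reserves — both are base money → 0.
Government spending £10 billion: a non-base liability converts back to reserves → +£10B.
Asset purchase (from non-banks) £337 billion: Bank of England balance sheet expands → +£337B.
Net: 314 + 0 + 10 + 337 = +£661 billion.

+£661 billion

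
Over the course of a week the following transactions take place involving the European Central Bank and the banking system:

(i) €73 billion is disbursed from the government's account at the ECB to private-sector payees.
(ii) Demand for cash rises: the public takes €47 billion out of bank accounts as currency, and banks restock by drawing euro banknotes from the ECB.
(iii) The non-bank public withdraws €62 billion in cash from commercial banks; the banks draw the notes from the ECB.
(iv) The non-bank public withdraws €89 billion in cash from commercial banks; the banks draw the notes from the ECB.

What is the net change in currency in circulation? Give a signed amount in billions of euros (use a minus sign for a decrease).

ECB balance sheet:
  Assets:      no change
  Liabilities: Bank reserves −€125B, Currency in circulation +€198B, Government deposits −€73B
Commercial banking system:
  Assets:      Reserves at CB −€125B
  Liabilities: Checkable deposits −€125B
So the change in currency in circulation is +€198 billion.

+€198 billion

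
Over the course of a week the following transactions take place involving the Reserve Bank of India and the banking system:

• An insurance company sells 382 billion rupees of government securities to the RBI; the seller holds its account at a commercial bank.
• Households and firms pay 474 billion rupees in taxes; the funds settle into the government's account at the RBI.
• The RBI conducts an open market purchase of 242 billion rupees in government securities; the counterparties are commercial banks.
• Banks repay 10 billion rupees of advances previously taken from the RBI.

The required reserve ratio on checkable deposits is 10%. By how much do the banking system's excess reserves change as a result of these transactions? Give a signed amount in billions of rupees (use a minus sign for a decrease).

Asset purchase (from non-banks) 382 billion rupees: reserves +382B, deposits +382B.
Government account inflow 474 billion rupees: reserves −474B, deposits −474B.
OMO purchase (from banks) 242 billion rupees: reserves +242B, deposits 0.
Discount-window repayment 10 billion rupees: reserves −10B, deposits 0.
Totals: Δreserves = +140B, Δdeposits = −92B.
Δrequired reserves = 10% × −92B = −9.2B.
Δexcess reserves = Δreserves − Δrequired = +140B − (−9.2B) = +149.2 billion.

+149.2 billion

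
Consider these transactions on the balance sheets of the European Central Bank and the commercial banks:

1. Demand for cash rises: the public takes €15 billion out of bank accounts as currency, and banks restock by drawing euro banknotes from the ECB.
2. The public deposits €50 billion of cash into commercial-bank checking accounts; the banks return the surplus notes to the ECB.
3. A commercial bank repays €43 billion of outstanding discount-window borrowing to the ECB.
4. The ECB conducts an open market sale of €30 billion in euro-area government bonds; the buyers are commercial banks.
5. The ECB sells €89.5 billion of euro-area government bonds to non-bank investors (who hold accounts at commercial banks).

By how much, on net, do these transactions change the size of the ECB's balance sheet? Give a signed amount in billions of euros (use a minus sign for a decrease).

-€162.5 billion

ECB balance sheet:
  Assets:      Securities −€119.5B, Loans to banks −€43B
  Liabilities: Bank reserves −€127.5B, Currency in circulation −€35B
Change in total ECB assets = -€162.5 billion.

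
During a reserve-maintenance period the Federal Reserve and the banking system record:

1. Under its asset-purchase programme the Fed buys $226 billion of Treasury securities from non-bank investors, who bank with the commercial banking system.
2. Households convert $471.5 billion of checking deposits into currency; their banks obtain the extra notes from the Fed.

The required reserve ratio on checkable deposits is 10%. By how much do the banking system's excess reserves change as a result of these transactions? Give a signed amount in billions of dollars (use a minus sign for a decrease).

-$220.95 billion

Asset purchase (from non-banks) $226 billion: reserves +$226B, deposits +$226B.
Currency withdrawal $471.5 billion: reserves −$471.5B, deposits −$471.5B.
Totals: Δreserves = −$245.5B, Δdeposits = −$245.5B.
Δrequired reserves = 10% × −$245.5B = −$24.55B.
Δexcess reserves = Δreserves − Δrequired = −$245.5B − (−$24.55B) = -$220.95 billion.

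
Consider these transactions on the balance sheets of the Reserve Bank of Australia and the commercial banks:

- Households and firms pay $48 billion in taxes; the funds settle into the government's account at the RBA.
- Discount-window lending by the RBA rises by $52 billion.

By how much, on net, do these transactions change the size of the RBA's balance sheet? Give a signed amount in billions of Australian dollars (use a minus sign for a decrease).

+$52 billion

Government account inflow $48 billion: only the composition of liabilities changes → 0.
Discount-window loan $52 billion: an RBA asset is acquired → +$52B.
Net: 0 + 52 = +$52 billion.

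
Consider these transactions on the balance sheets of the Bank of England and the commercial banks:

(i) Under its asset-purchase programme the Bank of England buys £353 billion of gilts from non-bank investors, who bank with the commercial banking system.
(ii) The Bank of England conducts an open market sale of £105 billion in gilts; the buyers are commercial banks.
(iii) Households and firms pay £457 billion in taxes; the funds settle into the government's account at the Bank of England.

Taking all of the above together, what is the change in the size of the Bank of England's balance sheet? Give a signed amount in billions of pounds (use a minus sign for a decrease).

Asset purchase (from non-banks) £353 billion: a Bank of England asset is acquired → +£353B.
OMO sale (to banks) £105 billion: a Bank of England asset is shed → −£105B.
Government account inflow £457 billion: only the composition of liabilities changes → 0.
Net: 353 − 105 + 0 = +£248 billion.

+£248 billion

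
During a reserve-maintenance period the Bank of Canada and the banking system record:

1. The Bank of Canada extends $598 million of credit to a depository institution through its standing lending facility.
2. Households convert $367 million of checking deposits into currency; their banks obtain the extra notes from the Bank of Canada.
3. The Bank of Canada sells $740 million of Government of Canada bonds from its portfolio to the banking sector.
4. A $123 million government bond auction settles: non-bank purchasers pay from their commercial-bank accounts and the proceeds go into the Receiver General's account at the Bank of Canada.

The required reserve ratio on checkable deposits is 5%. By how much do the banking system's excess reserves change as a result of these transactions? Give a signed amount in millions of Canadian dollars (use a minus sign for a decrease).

-$607.5 million

Discount-window loan $598 million: reserves +$598M, deposits 0.
Currency withdrawal $367 million: reserves −$367M, deposits −$367M.
OMO sale (to banks) $740 million: reserves −$740M, deposits 0.
Government account inflow $123 million: reserves −$123M, deposits −$123M.
Totals: Δreserves = −$632M, Δdeposits = −$490M.
Δrequired reserves = 5% × −$490M = −$24.5M.
Δexcess reserves = Δreserves − Δrequired = −$632M − (−$24.5M) = -$607.5 million.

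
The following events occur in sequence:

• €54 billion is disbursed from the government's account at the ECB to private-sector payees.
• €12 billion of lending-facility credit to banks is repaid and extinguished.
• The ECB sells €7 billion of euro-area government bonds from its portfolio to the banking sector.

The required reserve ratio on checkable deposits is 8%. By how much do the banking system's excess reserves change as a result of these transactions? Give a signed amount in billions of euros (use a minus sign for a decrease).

Government spending €54 billion: reserves +€54B, deposits +€54B.
Discount-window repayment €12 billion: reserves −€12B, deposits 0.
OMO sale (to banks) €7 billion: reserves −€7B, deposits 0.
Totals: Δreserves = +€35B, Δdeposits = +€54B.
Δrequired reserves = 8% × +€54B = +€4.32B.
Δexcess reserves = Δreserves − Δrequired = +€35B − (+€4.32B) = +€30.68 billion.

+€30.68 billion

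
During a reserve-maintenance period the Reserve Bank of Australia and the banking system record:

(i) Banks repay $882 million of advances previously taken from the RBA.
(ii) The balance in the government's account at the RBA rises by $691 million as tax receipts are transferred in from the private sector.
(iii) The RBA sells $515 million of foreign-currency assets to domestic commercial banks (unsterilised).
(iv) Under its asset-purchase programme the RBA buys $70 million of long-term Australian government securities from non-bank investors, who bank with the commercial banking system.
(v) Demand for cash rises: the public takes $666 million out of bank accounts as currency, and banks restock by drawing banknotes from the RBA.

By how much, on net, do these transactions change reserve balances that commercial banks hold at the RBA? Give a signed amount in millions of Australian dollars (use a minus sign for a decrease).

-$2684 million

RBA balance sheet:
  Assets:      Securities +$70M, Loans to banks −$882M, Foreign assets −$515M
  Liabilities: Bank reserves −$2684M, Currency in circulation +$666M, Government deposits +$691M
So the change in reserve balances that commercial banks hold at the RBA is -$2684 million.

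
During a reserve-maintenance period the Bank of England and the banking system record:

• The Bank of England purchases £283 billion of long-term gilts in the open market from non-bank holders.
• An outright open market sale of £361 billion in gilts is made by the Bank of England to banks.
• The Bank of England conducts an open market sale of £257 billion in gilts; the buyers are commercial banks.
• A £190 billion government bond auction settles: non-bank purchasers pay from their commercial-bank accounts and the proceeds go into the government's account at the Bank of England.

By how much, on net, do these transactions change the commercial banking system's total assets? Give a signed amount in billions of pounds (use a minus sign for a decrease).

+£93 billion

Asset purchase (from non-banks) £283 billion: bank balance sheets expand → +£283B.
OMO sale (to banks) £361 billion: just an asset swap on bank balance sheets → 0.
OMO sale (to banks) £257 billion: just an asset swap on bank balance sheets → 0.
Government account inflow £190 billion: bank balance sheets shrink → −£190B.
Net: 283 + 0 + 0 − 190 = +£93 billion.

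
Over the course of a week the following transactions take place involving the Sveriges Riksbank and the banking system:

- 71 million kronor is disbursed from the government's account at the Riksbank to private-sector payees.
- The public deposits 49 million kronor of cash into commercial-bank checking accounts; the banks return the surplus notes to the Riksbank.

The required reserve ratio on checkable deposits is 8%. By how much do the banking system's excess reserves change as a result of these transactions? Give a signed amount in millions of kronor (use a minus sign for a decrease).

+110.4 million

Government spending 71 million kronor: reserves +71M, deposits +71M.
Currency deposit 49 million kronor: reserves +49M, deposits +49M.
Totals: Δreserves = +120M, Δdeposits = +120M.
Δrequired reserves = 8% × +120M = +9.6M.
Δexcess reserves = Δreserves − Δrequired = +120M − (+9.6M) = +110.4 million.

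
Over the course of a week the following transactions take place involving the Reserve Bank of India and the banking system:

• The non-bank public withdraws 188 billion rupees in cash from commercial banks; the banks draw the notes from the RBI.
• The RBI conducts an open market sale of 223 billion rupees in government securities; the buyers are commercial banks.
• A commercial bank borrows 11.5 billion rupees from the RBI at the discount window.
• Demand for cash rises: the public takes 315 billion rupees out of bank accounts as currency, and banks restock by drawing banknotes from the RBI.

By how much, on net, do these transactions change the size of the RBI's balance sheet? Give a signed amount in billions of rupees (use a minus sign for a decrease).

Currency withdrawal 188 billion rupees: only the composition of liabilities changes → 0.
OMO sale (to banks) 223 billion rupees: an RBI asset is shed → −223B.
Discount-window loan 11.5 billion rupees: an RBI asset is acquired → +11.5B.
Currency withdrawal 315 billion rupees: only the composition of liabilities changes → 0.
Net: 0 − 223 + 11.5 + 0 = -211.5 billion.

-211.5 billion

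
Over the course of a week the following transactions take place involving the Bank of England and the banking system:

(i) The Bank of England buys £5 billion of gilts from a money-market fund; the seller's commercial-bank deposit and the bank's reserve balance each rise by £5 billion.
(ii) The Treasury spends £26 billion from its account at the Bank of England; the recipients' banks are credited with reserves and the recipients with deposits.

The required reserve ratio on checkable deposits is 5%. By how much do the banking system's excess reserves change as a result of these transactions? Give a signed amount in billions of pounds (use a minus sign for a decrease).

+£29.45 billion

Asset purchase (from non-banks) £5 billion: reserves +£5B, deposits +£5B.
Government spending £26 billion: reserves +£26B, deposits +£26B.
Totals: Δreserves = +£31B, Δdeposits = +£31B.
Δrequired reserves = 5% × +£31B = +£1.55B.
Δexcess reserves = Δreserves − Δrequired = +£31B − (+£1.55B) = +£29.45 billion.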